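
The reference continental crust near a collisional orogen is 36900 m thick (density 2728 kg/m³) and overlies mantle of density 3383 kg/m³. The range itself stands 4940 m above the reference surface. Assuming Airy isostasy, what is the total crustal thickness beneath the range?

62400 m

Root depth r = h ρ_c / (ρ_m − ρ_c) = 4940 m × 2728 / 655 = 20570 m.
Total thickness = T + h + r = 36900 m + 4940 m + 20570 m = 62400 m.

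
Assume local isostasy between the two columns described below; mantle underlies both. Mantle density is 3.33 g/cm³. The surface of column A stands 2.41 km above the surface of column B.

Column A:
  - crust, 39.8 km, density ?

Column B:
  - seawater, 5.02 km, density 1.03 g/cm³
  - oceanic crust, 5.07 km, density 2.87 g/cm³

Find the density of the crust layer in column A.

Take the compensation level at the base of the deeper column (depth z_c below the surface of column A) and equate Σ ρ_i t_i down to z_c; mantle fills any gap and the z_c terms cancel.
Column A: 39.8×ρ + (z_c − 39.8)×3.33
Column B: 2.41×0 + 5.02×1.03 + 5.07×2.87 + (z_c − 2.41 − 10.09)×3.33
The z_c×3.33 term appears on both sides and cancels. Collect the known terms of each column as K = Σ(ρt)_known − 3.33 × (depth of known layers): K_A = 0 − 3.33×39.8 = −132.534; K_B = 19.7215 − 3.33×(2.41 + 10.09) = −21.9035.
Balance: K_A + 39.8×ρ = K_B, so ρ = (K_B − K_A)/39.8 = 110.63/39.8 = 2.78 g/cm³.

2.78 g/cm³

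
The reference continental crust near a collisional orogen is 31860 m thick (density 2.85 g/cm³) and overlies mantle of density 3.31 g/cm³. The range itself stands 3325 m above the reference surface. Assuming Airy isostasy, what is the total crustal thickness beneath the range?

Root depth r = h ρ_c / (ρ_m − ρ_c) = 3325 m × 2.85 / 0.46 = 20600 m.
Total thickness = T + h + r = 31860 m + 3325 m + 20600 m = 55800 m.

55800 m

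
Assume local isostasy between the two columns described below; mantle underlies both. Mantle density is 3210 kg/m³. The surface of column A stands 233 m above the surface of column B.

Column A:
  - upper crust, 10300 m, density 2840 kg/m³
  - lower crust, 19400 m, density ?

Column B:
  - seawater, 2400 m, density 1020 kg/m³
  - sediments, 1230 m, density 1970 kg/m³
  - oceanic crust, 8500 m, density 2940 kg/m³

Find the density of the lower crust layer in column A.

2900 kg/m³

Take the compensation level at the base of the deeper column (depth z_c below the surface of column A) and equate Σ ρ_i t_i down to z_c; mantle fills any gap and the z_c terms cancel.
Column A: 10300×2840 + 19400×ρ + (z_c − 29700)×3210
Column B: 233×0 + 2400×1020 + 1230×1970 + 8500×2940 + (z_c − 233 − 12130)×3210
The z_c×3210 term appears on both sides and cancels. Collect the known terms of each column as K = Σ(ρt)_known − 3210 × (depth of known layers): K_A = 29252000 − 3210×29700 = −66085000; K_B = 29861100 − 3210×(233 + 12130) = −9824130.
Balance: K_A + 19400×ρ = K_B, so ρ = (K_B − K_A)/19400 = 56260900/19400 = 2900 kg/m³.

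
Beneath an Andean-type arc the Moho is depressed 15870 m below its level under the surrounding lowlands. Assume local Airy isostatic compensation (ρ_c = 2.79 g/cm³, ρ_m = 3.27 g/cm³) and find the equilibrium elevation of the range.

2730 m

Balancing pressure at the compensation depth: ρ_c h = (ρ_m − ρ_c) r.
h = r (ρ_m − ρ_c) / ρ_c = 15870 m × (3.27 − 2.79) / 2.79 = 2730 m.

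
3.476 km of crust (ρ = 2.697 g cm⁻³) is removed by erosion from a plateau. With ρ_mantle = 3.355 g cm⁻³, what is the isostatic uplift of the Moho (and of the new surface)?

2.79 km

Unloading: uplift u = e ρ_c/ρ_m = 3.476 km × 2.697/3.355 = 2.79 km.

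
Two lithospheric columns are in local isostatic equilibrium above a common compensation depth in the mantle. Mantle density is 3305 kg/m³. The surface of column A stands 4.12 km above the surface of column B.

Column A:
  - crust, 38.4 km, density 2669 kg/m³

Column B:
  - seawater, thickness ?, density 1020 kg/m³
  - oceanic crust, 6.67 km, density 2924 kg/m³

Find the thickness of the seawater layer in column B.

3.62 km

Take the compensation level at the base of the deeper column (depth z_c below the surface of column A) and equate Σ ρ_i t_i down to z_c; mantle fills any gap and the z_c terms cancel.
Column A: 38.4×2669 + (z_c − 38.4)×3305
Column B: 4.12×0 + x×1020 + 6.67×2924 + (z_c − 4.12 − 6.67 − x)×3305
The z_c×3305 term appears on both sides and cancels. Collect the known terms of each column as K = Σ(ρt)_known − 3305 × (depth of known layers): K_A = 102489.6 − 3305×38.4 = −24422.4; K_B = 19503.08 − 3305×(4.12 + 6.67) = −16157.87.
Balance: K_A = K_B − x×(3305 − 1020), so x = (K_B − K_A)/(3305 − 1020) = 8264.53/2285 = 3.62 km.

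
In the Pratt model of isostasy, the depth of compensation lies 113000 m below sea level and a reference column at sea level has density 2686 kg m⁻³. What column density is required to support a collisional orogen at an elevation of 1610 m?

2650 kg m⁻³

Pratt balance: ρ_ref D = ρ (D + h).
ρ = ρ_ref D/(D + h) = 2686 × 113000 m/(113000 m + 1610 m) = 2650 kg m⁻³.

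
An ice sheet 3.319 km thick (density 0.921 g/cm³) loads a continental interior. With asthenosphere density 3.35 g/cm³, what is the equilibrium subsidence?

By Archimedes' principle applied to the lithosphere: the ice load ρ_ice t is balanced by mantle displaced below, ρ_m s.
s = t ρ_ice / ρ_m = 3.319 km × 0.921/3.35 = 0.912 km.

0.912 km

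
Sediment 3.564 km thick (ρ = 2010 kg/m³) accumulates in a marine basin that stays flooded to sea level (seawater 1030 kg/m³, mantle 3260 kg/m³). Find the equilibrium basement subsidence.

Submarine loading: the sediment displaces seawater, and the subsidence is in turn flooded, so s (ρ_m − ρ_w) = t (ρ_sed − ρ_w).
s = 3.564 km × (2010 − 1030) / (3260 − 1030) = 1.57 km.

1.57 km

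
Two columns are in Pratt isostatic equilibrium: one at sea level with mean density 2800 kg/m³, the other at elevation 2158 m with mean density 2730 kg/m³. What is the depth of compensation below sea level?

84200 m

ρ_ref D = ρ (D + h) → D (ρ_ref − ρ) = ρ h.
D = ρ h/(ρ_ref − ρ) = 2730 × 2158 m/(2800 − 2730) = 84200 m.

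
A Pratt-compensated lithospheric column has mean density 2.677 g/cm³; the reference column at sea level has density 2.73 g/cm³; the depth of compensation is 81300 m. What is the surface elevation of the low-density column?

1610 m

ρ_ref D = ρ (D + h) → h = D (ρ_ref − ρ)/ρ.
h = 81300 m × (2.73 − 2.677)/2.677 = 1610 m.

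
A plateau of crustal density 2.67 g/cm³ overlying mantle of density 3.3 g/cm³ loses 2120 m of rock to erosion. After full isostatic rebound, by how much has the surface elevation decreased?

Rebound u = e ρ_c/ρ_m = 2120 m × 2.67/3.3 = 1715 m.
Net surface drop = e − u = 2120 m − 1715 m = e (ρ_m − ρ_c)/ρ_m = 405 m.

405 m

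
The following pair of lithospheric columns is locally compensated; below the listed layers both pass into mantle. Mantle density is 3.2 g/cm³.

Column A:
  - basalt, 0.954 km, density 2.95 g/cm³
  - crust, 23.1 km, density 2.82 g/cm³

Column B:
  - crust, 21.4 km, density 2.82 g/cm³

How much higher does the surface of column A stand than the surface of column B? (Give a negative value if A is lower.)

For any compensation level in the mantle, the mantle terms cancel and isostasy reduces to e = (Σt_A − Σt_B) − (Σ(ρt)_A − Σ(ρt)_B) / ρ_m.
Σt_A = 24.054 km; Σt_B = 21.4 km; Σ(ρt)_A = 67.9563; Σ(ρt)_B = 60.348 (in km·g/cm³).
e = (24.054 − 21.4) − (67.9563 − 60.348) / 3.2 = 0.276 km.

0.276 km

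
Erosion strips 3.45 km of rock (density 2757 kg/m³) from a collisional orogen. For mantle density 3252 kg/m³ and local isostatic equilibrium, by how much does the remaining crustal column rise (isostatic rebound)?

2.92 km

Unloading: uplift u = e ρ_c/ρ_m = 3.45 km × 2757/3252 = 2.92 km.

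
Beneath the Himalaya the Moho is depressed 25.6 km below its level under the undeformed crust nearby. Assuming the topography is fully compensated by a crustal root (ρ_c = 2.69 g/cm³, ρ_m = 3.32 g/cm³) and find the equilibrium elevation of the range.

By Archimedes' principle applied to the lithosphere: ρ_c h = (ρ_m − ρ_c) r.
h = r (ρ_m − ρ_c) / ρ_c = 25.6 km × (3.32 − 2.69) / 2.69 = 6 km.

6 km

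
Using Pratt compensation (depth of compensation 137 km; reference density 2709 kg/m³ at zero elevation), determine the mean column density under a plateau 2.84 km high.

Pratt balance: ρ_ref D = ρ (D + h).
ρ = ρ_ref D/(D + h) = 2709 × 137 km/(137 km + 2.84 km) = 2650 kg/m³.

2650 kg/m³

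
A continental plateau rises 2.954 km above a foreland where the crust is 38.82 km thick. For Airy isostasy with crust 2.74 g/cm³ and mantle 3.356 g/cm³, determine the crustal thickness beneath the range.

54.9 km

Root depth r = h ρ_c / (ρ_m − ρ_c) = 2.954 km × 2.74 / 0.616 = 13.14 km.
Total thickness = T + h + r = 38.82 km + 2.954 km + 13.14 km = 54.9 km.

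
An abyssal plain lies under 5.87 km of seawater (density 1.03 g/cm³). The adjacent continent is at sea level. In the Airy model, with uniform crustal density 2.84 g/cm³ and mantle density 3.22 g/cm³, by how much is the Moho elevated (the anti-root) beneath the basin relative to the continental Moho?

28 km

For local isostatic compensation: replacing crust with seawater at the top is compensated by replacing crust with mantle at the base: d (ρ_c − ρ_w) = a (ρ_m − ρ_c).
a = d (ρ_c − ρ_w)/(ρ_m − ρ_c) = 5.87 km × 1.81/0.38 = 28 km.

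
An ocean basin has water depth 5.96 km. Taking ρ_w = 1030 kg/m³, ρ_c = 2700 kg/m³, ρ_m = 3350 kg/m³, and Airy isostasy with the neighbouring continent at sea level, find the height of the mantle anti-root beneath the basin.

15.3 km

Balancing pressure at the compensation depth: replacing crust with seawater at the top is compensated by replacing crust with mantle at the base: d (ρ_c − ρ_w) = a (ρ_m − ρ_c).
a = d (ρ_c − ρ_w)/(ρ_m − ρ_c) = 5.96 km × 1670/650 = 15.3 km.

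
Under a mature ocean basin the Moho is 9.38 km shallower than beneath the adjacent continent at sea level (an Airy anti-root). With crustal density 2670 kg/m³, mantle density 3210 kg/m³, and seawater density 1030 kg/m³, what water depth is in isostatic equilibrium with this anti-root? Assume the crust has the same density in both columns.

Replacing a thickness d of crust by seawater at the top must be balanced by replacing crust with mantle at the base: d (ρ_c − ρ_w) = a (ρ_m − ρ_c).
d = a (ρ_m − ρ_c)/(ρ_c − ρ_w) = 9.38 km × 540/1640 = 3.09 km.

3.09 km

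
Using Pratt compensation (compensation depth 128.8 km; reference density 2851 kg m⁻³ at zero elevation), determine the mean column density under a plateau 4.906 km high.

Pratt balance: ρ_ref D = ρ (D + h).
ρ = ρ_ref D/(D + h) = 2851 × 128.8 km/(128.8 km + 4.906 km) = 2750 kg m⁻³.

2750 kg m⁻³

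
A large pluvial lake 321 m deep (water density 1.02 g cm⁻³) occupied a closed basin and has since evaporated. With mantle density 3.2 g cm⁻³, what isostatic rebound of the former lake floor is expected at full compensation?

u = d ρ_w/ρ_m = 321 m × 1.02/3.2 = 102 m.

102 m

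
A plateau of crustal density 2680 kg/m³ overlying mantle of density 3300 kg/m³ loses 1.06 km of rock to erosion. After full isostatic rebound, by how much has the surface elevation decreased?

0.199 km

Rebound u = e ρ_c/ρ_m = 1.06 km × 2680/3300 = 0.8608 km.
Net surface drop = e − u = 1.06 km − 0.8608 km = e (ρ_m − ρ_c)/ρ_m = 0.199 km.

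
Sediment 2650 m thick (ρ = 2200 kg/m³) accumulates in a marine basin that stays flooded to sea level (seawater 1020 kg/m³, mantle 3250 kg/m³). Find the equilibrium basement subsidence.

1400 m

Submarine loading: the sediment displaces seawater, and the subsidence is in turn flooded, so s (ρ_m − ρ_w) = t (ρ_sed − ρ_w).
s = 2650 m × (2200 − 1020) / (3250 − 1020) = 1400 m.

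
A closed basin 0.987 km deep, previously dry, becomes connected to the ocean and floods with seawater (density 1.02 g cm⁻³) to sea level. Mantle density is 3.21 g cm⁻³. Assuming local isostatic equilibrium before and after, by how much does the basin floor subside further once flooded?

0.46 km

After flooding the water column is d + s deep. Its weight must equal the weight of mantle displaced by the extra subsidence s: (d + s) ρ_w = s ρ_m.
s = d ρ_w / (ρ_m − ρ_w) = 0.987 km × 1.02/(3.21 − 1.02) = 0.46 km.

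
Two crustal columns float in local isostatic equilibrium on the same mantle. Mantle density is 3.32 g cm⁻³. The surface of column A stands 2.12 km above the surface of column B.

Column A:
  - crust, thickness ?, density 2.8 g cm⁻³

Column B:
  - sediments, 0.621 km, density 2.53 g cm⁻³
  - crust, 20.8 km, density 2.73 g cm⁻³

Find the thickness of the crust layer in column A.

38.1 km

Take the compensation level at the base of the deeper column (depth z_c below the surface of column A) and equate Σ ρ_i t_i down to z_c; mantle fills any gap and the z_c terms cancel.
Column A: x×2.8 + (z_c − 0 − x)×3.32
Column B: 2.12×0 + 0.621×2.53 + 20.8×2.73 + (z_c − 2.12 − 21.421)×3.32
The z_c×3.32 term appears on both sides and cancels. Collect the known terms of each column as K = Σ(ρt)_known − 3.32 × (depth of known layers): K_A = 0 − 3.32×0 = 0; K_B = 58.35513 − 3.32×(2.12 + 21.421) = −19.80099.
Balance: K_A − x×(3.32 − 2.8) = K_B, so x = (K_A − K_B)/(3.32 − 2.8) = 19.801/0.52 = 38.1 km.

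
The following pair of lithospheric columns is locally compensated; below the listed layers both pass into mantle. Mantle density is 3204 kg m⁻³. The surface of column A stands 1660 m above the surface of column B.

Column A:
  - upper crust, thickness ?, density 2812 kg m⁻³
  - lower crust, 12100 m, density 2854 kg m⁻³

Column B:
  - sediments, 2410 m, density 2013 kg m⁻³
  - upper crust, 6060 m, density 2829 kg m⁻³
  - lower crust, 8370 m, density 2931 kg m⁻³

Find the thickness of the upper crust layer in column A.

Take the compensation level at the base of the deeper column (depth z_c below the surface of column A) and equate Σ ρ_i t_i down to z_c; mantle fills any gap and the z_c terms cancel.
Column A: x×2812 + 12100×2854 + (z_c − 12100 − x)×3204
Column B: 1660×0 + 2410×2013 + 6060×2829 + 8370×2931 + (z_c − 1660 − 16840)×3204
The z_c×3204 term appears on both sides and cancels. Collect the known terms of each column as K = Σ(ρt)_known − 3204 × (depth of known layers): K_A = 34533400 − 3204×12100 = −4235000; K_B = 46527540 − 3204×(1660 + 16840) = −12746460.
Balance: K_A − x×(3204 − 2812) = K_B, so x = (K_A − K_B)/(3204 − 2812) = 8511460/392 = 21700 m.

21700 m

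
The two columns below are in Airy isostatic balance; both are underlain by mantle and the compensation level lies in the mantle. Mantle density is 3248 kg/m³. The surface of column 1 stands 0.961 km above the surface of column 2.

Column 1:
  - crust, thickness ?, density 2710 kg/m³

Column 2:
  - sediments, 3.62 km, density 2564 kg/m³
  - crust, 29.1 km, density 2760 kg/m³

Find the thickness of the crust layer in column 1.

36.8 km

Take the compensation level at the base of the deeper column (depth z_c below the surface of column 1) and equate Σ ρ_i t_i down to z_c; mantle fills any gap and the z_c terms cancel.
Column 1: x×2710 + (z_c − 0 − x)×3248
Column 2: 0.961×0 + 3.62×2564 + 29.1×2760 + (z_c − 0.961 − 32.72)×3248
The z_c×3248 term appears on both sides and cancels. Collect the known terms of each column as K = Σ(ρt)_known − 3248 × (depth of known layers): K_1 = 0 − 3248×0 = 0; K_2 = 89597.68 − 3248×(0.961 + 32.72) = −19798.208.
Balance: K_1 − x×(3248 − 2710) = K_2, so x = (K_1 − K_2)/(3248 − 2710) = 19798.2/538 = 36.8 km.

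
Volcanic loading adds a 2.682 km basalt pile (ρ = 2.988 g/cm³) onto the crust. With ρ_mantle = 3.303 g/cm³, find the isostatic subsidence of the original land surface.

2.43 km

Subaerial loading: s = t ρ_load / ρ_m.
s = 2.682 km × 2.988/3.303 = 2.43 km.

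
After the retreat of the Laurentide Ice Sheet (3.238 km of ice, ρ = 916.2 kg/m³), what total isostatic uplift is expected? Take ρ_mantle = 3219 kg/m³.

Removing the load lets mantle flow back in; uplift u satisfies ρ_ice t = ρ_m u.
u = t ρ_ice/ρ_m = 3.238 km × 916.2/3219 = 0.922 km.

0.922 km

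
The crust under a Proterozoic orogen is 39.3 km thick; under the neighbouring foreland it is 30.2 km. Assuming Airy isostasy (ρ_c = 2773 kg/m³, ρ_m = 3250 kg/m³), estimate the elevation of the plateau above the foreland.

Excess crust Δ = 39.3 km − 30.2 km = 9.1 km, split between elevation h and root r with h + r = Δ.
Airy balance ρ_c h = (ρ_m − ρ_c) r gives r = h ρ_c/(ρ_m − ρ_c), so h (1 + ρ_c/(ρ_m − ρ_c)) = Δ, i.e. h = Δ (ρ_m − ρ_c)/ρ_m.
h = 9.1 km × 477/3250 = 1.34 km.

1.34 km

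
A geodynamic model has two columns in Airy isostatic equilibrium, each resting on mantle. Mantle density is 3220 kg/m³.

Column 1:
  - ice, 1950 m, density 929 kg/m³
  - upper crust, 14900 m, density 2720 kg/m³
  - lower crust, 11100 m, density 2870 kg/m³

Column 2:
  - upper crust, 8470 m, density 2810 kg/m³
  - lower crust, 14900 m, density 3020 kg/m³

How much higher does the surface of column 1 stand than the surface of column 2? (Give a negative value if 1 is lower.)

2900 m

For any compensation level in the mantle, the mantle terms cancel and isostasy reduces to e = (Σt_1 − Σt_2) − (Σ(ρt)_1 − Σ(ρt)_2) / ρ_m.
Σt_1 = 27950 m; Σt_2 = 23370 m; Σ(ρt)_1 = 74196550; Σ(ρt)_2 = 68798700 (in m·kg/m³).
e = (27950 − 23370) − (74196550 − 68798700) / 3220 = 2900 m.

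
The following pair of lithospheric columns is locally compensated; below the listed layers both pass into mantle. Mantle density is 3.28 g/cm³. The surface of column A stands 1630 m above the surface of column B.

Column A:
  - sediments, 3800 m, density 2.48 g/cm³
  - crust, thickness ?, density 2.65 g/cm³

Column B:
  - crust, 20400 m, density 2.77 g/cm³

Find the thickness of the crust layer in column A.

Take the compensation level at the base of the deeper column (depth z_c below the surface of column A) and equate Σ ρ_i t_i down to z_c; mantle fills any gap and the z_c terms cancel.
Column A: 3800×2.48 + x×2.65 + (z_c − 3800 − x)×3.28
Column B: 1630×0 + 20400×2.77 + (z_c − 1630 − 20400)×3.28
The z_c×3.28 term appears on both sides and cancels. Collect the known terms of each column as K = Σ(ρt)_known − 3.28 × (depth of known layers): K_A = 9424 − 3.28×3800 = −3040; K_B = 56508 − 3.28×(1630 + 20400) = −15750.4.
Balance: K_A − x×(3.28 − 2.65) = K_B, so x = (K_A − K_B)/(3.28 − 2.65) = 12710.4/0.63 = 20200 m.

20200 m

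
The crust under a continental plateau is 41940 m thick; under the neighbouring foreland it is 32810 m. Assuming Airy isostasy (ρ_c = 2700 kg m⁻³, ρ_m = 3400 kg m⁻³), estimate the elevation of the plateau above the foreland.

1880 m

Excess crust Δ = 41940 m − 32810 m = 9130 m, split between elevation h and root r with h + r = Δ.
Airy balance ρ_c h = (ρ_m − ρ_c) r gives r = h ρ_c/(ρ_m − ρ_c), so h (1 + ρ_c/(ρ_m − ρ_c)) = Δ, i.e. h = Δ (ρ_m − ρ_c)/ρ_m.
h = 9130 m × 700/3400 = 1880 m.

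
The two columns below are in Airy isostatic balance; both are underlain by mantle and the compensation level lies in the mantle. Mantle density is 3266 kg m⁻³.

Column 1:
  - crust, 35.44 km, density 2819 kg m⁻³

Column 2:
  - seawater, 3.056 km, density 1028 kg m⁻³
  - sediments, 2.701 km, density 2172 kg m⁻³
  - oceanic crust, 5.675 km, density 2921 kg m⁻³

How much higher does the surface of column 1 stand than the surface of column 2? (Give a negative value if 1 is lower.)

1.25 km

For any compensation level in the mantle, the mantle terms cancel and isostasy reduces to e = (Σt_1 − Σt_2) − (Σ(ρt)_1 − Σ(ρt)_2) / ρ_m.
Σt_1 = 35.44 km; Σt_2 = 11.432 km; Σ(ρt)_1 = 99905.36; Σ(ρt)_2 = 25584.815 (in km·kg m⁻³).
e = (35.44 − 11.432) − (99905.36 − 25584.815) / 3266 = 1.25 km.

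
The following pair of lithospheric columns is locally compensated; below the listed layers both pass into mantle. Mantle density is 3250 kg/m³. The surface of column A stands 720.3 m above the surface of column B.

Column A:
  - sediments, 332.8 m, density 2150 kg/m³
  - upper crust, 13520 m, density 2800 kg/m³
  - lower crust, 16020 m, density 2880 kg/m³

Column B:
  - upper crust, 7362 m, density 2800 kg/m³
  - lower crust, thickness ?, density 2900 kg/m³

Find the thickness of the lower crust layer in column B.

Take the compensation level at the base of the deeper column (depth z_c below the surface of column A) and equate Σ ρ_i t_i down to z_c; mantle fills any gap and the z_c terms cancel.
Column A: 332.8×2150 + 13520×2800 + 16020×2880 + (z_c − 29872.8)×3250
Column B: 720.3×0 + 7362×2800 + x×2900 + (z_c − 720.3 − 7362 − x)×3250
The z_c×3250 term appears on both sides and cancels. Collect the known terms of each column as K = Σ(ρt)_known − 3250 × (depth of known layers): K_A = 84709120 − 3250×29872.8 = −12377480; K_B = 20613600 − 3250×(720.3 + 7362) = −5653875.
Balance: K_A = K_B − x×(3250 − 2900), so x = (K_B − K_A)/(3250 − 2900) = 6723600/350 = 19200 m.

19200 m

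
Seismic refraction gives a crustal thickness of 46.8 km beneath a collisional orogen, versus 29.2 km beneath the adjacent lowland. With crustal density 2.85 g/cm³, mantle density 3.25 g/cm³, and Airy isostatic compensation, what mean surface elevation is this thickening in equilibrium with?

2.17 km

Excess crust Δ = 46.8 km − 29.2 km = 17.6 km, split between elevation h and root r with h + r = Δ.
Airy balance ρ_c h = (ρ_m − ρ_c) r gives r = h ρ_c/(ρ_m − ρ_c), so h (1 + ρ_c/(ρ_m − ρ_c)) = Δ, i.e. h = Δ (ρ_m − ρ_c)/ρ_m.
h = 17.6 km × 0.4/3.25 = 2.17 km.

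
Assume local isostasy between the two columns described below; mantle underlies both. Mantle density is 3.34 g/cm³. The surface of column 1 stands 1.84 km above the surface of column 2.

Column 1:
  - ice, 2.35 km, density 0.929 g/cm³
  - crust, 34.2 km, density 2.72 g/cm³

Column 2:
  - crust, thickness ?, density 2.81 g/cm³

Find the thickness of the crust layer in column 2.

39.1 km

Take the compensation level at the base of the deeper column (depth z_c below the surface of column 1) and equate Σ ρ_i t_i down to z_c; mantle fills any gap and the z_c terms cancel.
Column 1: 2.35×0.929 + 34.2×2.72 + (z_c − 36.55)×3.34
Column 2: 1.84×0 + x×2.81 + (z_c − 1.84 − 0 − x)×3.34
The z_c×3.34 term appears on both sides and cancels. Collect the known terms of each column as K = Σ(ρt)_known − 3.34 × (depth of known layers): K_1 = 95.20715 − 3.34×36.55 = −26.86985; K_2 = 0 − 3.34×(1.84 + 0) = −6.1456.
Balance: K_1 = K_2 − x×(3.34 − 2.81), so x = (K_2 − K_1)/(3.34 − 2.81) = 20.7242/0.53 = 39.1 km.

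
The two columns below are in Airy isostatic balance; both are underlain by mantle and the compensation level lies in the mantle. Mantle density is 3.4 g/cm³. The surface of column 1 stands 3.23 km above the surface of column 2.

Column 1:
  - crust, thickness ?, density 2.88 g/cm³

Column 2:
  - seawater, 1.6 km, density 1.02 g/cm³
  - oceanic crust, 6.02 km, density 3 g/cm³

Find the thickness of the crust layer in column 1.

Take the compensation level at the base of the deeper column (depth z_c below the surface of column 1) and equate Σ ρ_i t_i down to z_c; mantle fills any gap and the z_c terms cancel.
Column 1: x×2.88 + (z_c − 0 − x)×3.4
Column 2: 3.23×0 + 1.6×1.02 + 6.02×3 + (z_c − 3.23 − 7.62)×3.4
The z_c×3.4 term appears on both sides and cancels. Collect the known terms of each column as K = Σ(ρt)_known − 3.4 × (depth of known layers): K_1 = 0 − 3.4×0 = 0; K_2 = 19.692 − 3.4×(3.23 + 7.62) = −17.198.
Balance: K_1 − x×(3.4 − 2.88) = K_2, so x = (K_1 − K_2)/(3.4 − 2.88) = 17.198/0.52 = 33.1 km.

33.1 km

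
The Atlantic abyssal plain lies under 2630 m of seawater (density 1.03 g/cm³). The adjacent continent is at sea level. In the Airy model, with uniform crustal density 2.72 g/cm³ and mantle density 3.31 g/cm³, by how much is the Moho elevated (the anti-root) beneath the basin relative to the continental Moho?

Equating mass per unit area of the two columns: replacing crust with seawater at the top is compensated by replacing crust with mantle at the base: d (ρ_c − ρ_w) = a (ρ_m − ρ_c).
a = d (ρ_c − ρ_w)/(ρ_m − ρ_c) = 2630 m × 1.69/0.59 = 7530 m.

7530 m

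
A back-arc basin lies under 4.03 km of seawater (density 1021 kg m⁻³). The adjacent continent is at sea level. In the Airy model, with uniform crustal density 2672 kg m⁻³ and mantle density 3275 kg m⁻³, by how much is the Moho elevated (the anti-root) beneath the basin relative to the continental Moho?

By Archimedes' principle applied to the lithosphere: replacing crust with seawater at the top is compensated by replacing crust with mantle at the base: d (ρ_c − ρ_w) = a (ρ_m − ρ_c).
a = d (ρ_c − ρ_w)/(ρ_m − ρ_c) = 4.03 km × 1651/603 = 11 km.

11 km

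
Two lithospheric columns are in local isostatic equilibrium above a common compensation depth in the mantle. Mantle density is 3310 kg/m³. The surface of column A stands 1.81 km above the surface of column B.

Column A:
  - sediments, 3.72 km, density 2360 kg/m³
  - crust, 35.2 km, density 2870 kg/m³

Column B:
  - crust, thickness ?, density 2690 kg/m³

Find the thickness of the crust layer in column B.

Take the compensation level at the base of the deeper column (depth z_c below the surface of column A) and equate Σ ρ_i t_i down to z_c; mantle fills any gap and the z_c terms cancel.
Column A: 3.72×2360 + 35.2×2870 + (z_c − 38.92)×3310
Column B: 1.81×0 + x×2690 + (z_c − 1.81 − 0 − x)×3310
The z_c×3310 term appears on both sides and cancels. Collect the known terms of each column as K = Σ(ρt)_known − 3310 × (depth of known layers): K_A = 109803.2 − 3310×38.92 = −19022; K_B = 0 − 3310×(1.81 + 0) = −5991.1.
Balance: K_A = K_B − x×(3310 − 2690), so x = (K_B − K_A)/(3310 − 2690) = 13030.9/620 = 21 km.

21 km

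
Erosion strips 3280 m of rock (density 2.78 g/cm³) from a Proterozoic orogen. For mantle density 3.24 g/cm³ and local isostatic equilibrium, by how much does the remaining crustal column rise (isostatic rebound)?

2810 m

Unloading: uplift u = e ρ_c/ρ_m = 3280 m × 2.78/3.24 = 2810 m.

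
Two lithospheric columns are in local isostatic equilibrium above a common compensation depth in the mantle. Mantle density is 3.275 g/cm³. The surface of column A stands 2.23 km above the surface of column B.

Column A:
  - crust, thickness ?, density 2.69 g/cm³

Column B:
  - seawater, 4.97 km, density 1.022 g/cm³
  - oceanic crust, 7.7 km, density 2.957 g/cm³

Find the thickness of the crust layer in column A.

35.8 km

Take the compensation level at the base of the deeper column (depth z_c below the surface of column A) and equate Σ ρ_i t_i down to z_c; mantle fills any gap and the z_c terms cancel.
Column A: x×2.69 + (z_c − 0 − x)×3.275
Column B: 2.23×0 + 4.97×1.022 + 7.7×2.957 + (z_c − 2.23 − 12.67)×3.275
The z_c×3.275 term appears on both sides and cancels. Collect the known terms of each column as K = Σ(ρt)_known − 3.275 × (depth of known layers): K_A = 0 − 3.275×0 = 0; K_B = 27.84824 − 3.275×(2.23 + 12.67) = −20.94926.
Balance: K_A − x×(3.275 − 2.69) = K_B, so x = (K_A − K_B)/(3.275 − 2.69) = 20.9493/0.585 = 35.8 km.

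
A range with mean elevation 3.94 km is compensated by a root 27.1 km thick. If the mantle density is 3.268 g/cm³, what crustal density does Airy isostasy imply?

ρ_c h = (ρ_m − ρ_c) r → ρ_c (h + r) = ρ_m r → ρ_c = ρ_m r / (h + r).
ρ_c = 3.268 × 27.1 km / (3.94 km + 27.1 km) = 2.85 g/cm³.

2.85 g/cm³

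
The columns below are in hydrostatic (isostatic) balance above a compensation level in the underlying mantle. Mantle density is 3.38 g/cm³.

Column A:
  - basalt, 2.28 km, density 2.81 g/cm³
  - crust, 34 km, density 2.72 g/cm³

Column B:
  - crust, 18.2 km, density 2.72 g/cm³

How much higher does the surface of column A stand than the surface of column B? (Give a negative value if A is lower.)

For any compensation level in the mantle, the mantle terms cancel and isostasy reduces to e = (Σt_A − Σt_B) − (Σ(ρt)_A − Σ(ρt)_B) / ρ_m.
Σt_A = 36.28 km; Σt_B = 18.2 km; Σ(ρt)_A = 98.8868; Σ(ρt)_B = 49.504 (in km·g/cm³).
e = (36.28 − 18.2) − (98.8868 − 49.504) / 3.38 = 3.47 km.

3.47 km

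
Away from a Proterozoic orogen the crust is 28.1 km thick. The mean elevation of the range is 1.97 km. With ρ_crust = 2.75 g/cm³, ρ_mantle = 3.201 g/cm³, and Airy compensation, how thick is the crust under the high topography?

Root depth r = h ρ_c / (ρ_m − ρ_c) = 1.97 km × 2.75 / 0.451 = 12.01 km.
Total thickness = T + h + r = 28.1 km + 1.97 km + 12.01 km = 42.1 km.

42.1 km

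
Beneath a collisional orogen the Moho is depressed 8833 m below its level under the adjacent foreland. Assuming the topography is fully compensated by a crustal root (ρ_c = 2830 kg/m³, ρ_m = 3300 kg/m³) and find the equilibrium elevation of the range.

1470 m

In Airy isostatic equilibrium: ρ_c h = (ρ_m − ρ_c) r.
h = r (ρ_m − ρ_c) / ρ_c = 8833 m × (3300 − 2830) / 2830 = 1470 m.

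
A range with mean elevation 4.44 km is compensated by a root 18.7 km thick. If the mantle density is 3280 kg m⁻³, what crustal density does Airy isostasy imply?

ρ_c h = (ρ_m − ρ_c) r → ρ_c (h + r) = ρ_m r → ρ_c = ρ_m r / (h + r).
ρ_c = 3280 × 18.7 km / (4.44 km + 18.7 km) = 2650 kg m⁻³.

2650 kg m⁻³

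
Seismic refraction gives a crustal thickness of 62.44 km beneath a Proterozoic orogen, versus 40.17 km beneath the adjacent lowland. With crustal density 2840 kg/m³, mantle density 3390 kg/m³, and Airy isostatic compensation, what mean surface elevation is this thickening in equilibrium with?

3.61 km

Excess crust Δ = 62.44 km − 40.17 km = 22.27 km, split between elevation h and root r with h + r = Δ.
Airy balance ρ_c h = (ρ_m − ρ_c) r gives r = h ρ_c/(ρ_m − ρ_c), so h (1 + ρ_c/(ρ_m − ρ_c)) = Δ, i.e. h = Δ (ρ_m − ρ_c)/ρ_m.
h = 22.27 km × 550/3390 = 3.61 km.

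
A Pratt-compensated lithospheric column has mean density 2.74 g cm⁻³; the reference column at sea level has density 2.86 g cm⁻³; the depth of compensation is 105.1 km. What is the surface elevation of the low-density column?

ρ_ref D = ρ (D + h) → h = D (ρ_ref − ρ)/ρ.
h = 105.1 km × (2.86 − 2.74)/2.74 = 4.6 km.

4.6 km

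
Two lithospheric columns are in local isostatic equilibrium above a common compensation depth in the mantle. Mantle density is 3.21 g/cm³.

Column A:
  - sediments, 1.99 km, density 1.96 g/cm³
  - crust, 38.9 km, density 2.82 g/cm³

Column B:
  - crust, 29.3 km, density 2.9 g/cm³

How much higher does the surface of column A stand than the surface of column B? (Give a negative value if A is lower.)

For any compensation level in the mantle, the mantle terms cancel and isostasy reduces to e = (Σt_A − Σt_B) − (Σ(ρt)_A − Σ(ρt)_B) / ρ_m.
Σt_A = 40.89 km; Σt_B = 29.3 km; Σ(ρt)_A = 113.5984; Σ(ρt)_B = 84.97 (in km·g/cm³).
e = (40.89 − 29.3) − (113.5984 − 84.97) / 3.21 = 2.67 km.

2.67 km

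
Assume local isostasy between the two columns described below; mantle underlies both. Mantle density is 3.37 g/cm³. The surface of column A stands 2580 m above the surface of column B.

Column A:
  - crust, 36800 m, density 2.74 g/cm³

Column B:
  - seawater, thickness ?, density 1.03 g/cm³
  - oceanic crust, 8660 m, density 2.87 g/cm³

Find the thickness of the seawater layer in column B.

4340 m

Take the compensation level at the base of the deeper column (depth z_c below the surface of column A) and equate Σ ρ_i t_i down to z_c; mantle fills any gap and the z_c terms cancel.
Column A: 36800×2.74 + (z_c − 36800)×3.37
Column B: 2580×0 + x×1.03 + 8660×2.87 + (z_c − 2580 − 8660 − x)×3.37
The z_c×3.37 term appears on both sides and cancels. Collect the known terms of each column as K = Σ(ρt)_known − 3.37 × (depth of known layers): K_A = 100832 − 3.37×36800 = −23184; K_B = 24854.2 − 3.37×(2580 + 8660) = −13024.6.
Balance: K_A = K_B − x×(3.37 − 1.03), so x = (K_B − K_A)/(3.37 − 1.03) = 10159.4/2.34 = 4340 m.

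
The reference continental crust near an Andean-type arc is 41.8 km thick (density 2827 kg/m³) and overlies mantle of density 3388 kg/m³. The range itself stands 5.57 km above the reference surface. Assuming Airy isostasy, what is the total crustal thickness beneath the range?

75.4 km

Root depth r = h ρ_c / (ρ_m − ρ_c) = 5.57 km × 2827 / 561 = 28.07 km.
Total thickness = T + h + r = 41.8 km + 5.57 km + 28.07 km = 75.4 km.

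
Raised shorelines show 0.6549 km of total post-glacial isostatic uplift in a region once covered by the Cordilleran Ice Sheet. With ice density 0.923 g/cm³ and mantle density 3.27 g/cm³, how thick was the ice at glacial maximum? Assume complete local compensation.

2.32 km

u = t ρ_ice/ρ_m → t = u ρ_m/ρ_ice = 0.6549 km × 3.27/0.923 = 2.32 km.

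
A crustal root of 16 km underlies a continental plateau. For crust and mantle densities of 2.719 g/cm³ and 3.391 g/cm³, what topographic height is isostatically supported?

In Airy isostatic equilibrium: ρ_c h = (ρ_m − ρ_c) r.
h = r (ρ_m − ρ_c) / ρ_c = 16 km × (3.391 − 2.719) / 2.719 = 3.95 km.

3.95 km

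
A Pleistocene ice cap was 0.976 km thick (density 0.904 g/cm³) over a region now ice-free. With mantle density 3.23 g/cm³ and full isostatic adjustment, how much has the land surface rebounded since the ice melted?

Removing the load lets mantle flow back in; uplift u satisfies ρ_ice t = ρ_m u.
u = t ρ_ice/ρ_m = 0.976 km × 0.904/3.23 = 0.273 km.

0.273 km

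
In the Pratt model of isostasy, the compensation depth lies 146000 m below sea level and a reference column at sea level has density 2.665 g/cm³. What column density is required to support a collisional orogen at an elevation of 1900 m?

2.63 g/cm³

Pratt balance: ρ_ref D = ρ (D + h).
ρ = ρ_ref D/(D + h) = 2.665 × 146000 m/(146000 m + 1900 m) = 2.63 g/cm³.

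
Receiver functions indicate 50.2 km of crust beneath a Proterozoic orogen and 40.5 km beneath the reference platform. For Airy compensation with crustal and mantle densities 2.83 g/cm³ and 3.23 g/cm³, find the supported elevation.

Excess crust Δ = 50.2 km − 40.5 km = 9.7 km, split between elevation h and root r with h + r = Δ.
Airy balance ρ_c h = (ρ_m − ρ_c) r gives r = h ρ_c/(ρ_m − ρ_c), so h (1 + ρ_c/(ρ_m − ρ_c)) = Δ, i.e. h = Δ (ρ_m − ρ_c)/ρ_m.
h = 9.7 km × 0.4/3.23 = 1.2 km.

1.2 km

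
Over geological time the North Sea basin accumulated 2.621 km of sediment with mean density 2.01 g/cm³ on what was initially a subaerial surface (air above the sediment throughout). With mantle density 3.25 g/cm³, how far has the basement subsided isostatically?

Subaerial load: s = t ρ_sed / ρ_m = 2.621 km × 2.01/3.25 = 1.62 km.

1.62 km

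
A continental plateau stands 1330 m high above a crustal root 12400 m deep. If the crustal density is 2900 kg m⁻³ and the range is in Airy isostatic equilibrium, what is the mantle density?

Airy balance: ρ_c h = (ρ_m − ρ_c) r → ρ_m = ρ_c (1 + h/r).
ρ_m = 2900 × (1 + 1330 m/12400 m) = 3210 kg m⁻³.

3210 kg m⁻³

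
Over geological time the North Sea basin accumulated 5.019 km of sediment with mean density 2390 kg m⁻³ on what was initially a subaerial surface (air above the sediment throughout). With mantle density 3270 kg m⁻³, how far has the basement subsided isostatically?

3.67 km

Subaerial load: s = t ρ_sed / ρ_m = 5.019 km × 2390/3270 = 3.67 km.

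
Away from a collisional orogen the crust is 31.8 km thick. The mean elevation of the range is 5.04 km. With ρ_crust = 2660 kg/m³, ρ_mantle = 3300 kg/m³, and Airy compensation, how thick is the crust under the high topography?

57.8 km

Root depth r = h ρ_c / (ρ_m − ρ_c) = 5.04 km × 2660 / 640 = 20.95 km.
Total thickness = T + h + r = 31.8 km + 5.04 km + 20.95 km = 57.8 km.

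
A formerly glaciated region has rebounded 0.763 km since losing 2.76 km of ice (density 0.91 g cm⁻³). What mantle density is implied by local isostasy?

ρ_m = ρ_ice t / u = 0.91 × 2.76 km/0.763 km = 3.29 g cm⁻³.

3.29 g cm⁻³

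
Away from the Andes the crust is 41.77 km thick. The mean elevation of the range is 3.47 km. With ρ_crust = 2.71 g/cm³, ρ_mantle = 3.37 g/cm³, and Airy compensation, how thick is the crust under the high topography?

59.5 km

Root depth r = h ρ_c / (ρ_m − ρ_c) = 3.47 km × 2.71 / 0.66 = 14.25 km.
Total thickness = T + h + r = 41.77 km + 3.47 km + 14.25 km = 59.5 km.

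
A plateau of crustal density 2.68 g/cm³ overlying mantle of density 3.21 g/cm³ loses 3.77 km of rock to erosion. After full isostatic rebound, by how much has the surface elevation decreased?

Rebound u = e ρ_c/ρ_m = 3.77 km × 2.68/3.21 = 3.148 km.
Net surface drop = e − u = 3.77 km − 3.148 km = e (ρ_m − ρ_c)/ρ_m = 0.622 km.

0.622 km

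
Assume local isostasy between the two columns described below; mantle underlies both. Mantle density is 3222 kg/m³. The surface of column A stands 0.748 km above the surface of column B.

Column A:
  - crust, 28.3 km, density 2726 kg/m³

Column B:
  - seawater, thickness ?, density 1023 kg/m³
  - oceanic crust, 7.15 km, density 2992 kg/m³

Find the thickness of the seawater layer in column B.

4.54 km

Take the compensation level at the base of the deeper column (depth z_c below the surface of column A) and equate Σ ρ_i t_i down to z_c; mantle fills any gap and the z_c terms cancel.
Column A: 28.3×2726 + (z_c − 28.3)×3222
Column B: 0.748×0 + x×1023 + 7.15×2992 + (z_c − 0.748 − 7.15 − x)×3222
The z_c×3222 term appears on both sides and cancels. Collect the known terms of each column as K = Σ(ρt)_known − 3222 × (depth of known layers): K_A = 77145.8 − 3222×28.3 = −14036.8; K_B = 21392.8 − 3222×(0.748 + 7.15) = −4054.556.
Balance: K_A = K_B − x×(3222 − 1023), so x = (K_B − K_A)/(3222 − 1023) = 9982.24/2199 = 4.54 km.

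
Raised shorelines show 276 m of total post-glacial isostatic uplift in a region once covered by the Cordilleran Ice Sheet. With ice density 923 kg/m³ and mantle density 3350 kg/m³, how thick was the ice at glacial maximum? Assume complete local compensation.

1000 m

u = t ρ_ice/ρ_m → t = u ρ_m/ρ_ice = 276 m × 3350/923 = 1000 m.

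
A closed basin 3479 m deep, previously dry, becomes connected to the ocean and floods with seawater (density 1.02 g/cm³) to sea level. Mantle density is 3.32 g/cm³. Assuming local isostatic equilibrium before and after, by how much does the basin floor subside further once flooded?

After flooding the water column is d + s deep. Its weight must equal the weight of mantle displaced by the extra subsidence s: (d + s) ρ_w = s ρ_m.
s = d ρ_w / (ρ_m − ρ_w) = 3479 m × 1.02/(3.32 − 1.02) = 1540 m.

1540 m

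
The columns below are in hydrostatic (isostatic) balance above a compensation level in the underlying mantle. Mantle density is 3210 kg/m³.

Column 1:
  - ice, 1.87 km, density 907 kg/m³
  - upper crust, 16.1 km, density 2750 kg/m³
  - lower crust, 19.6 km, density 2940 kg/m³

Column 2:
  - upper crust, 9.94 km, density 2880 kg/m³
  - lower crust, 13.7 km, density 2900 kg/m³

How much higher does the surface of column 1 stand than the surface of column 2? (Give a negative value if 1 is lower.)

2.95 km

For any compensation level in the mantle, the mantle terms cancel and isostasy reduces to e = (Σt_1 − Σt_2) − (Σ(ρt)_1 − Σ(ρt)_2) / ρ_m.
Σt_1 = 37.57 km; Σt_2 = 23.64 km; Σ(ρt)_1 = 103595.09; Σ(ρt)_2 = 68357.2 (in km·kg/m³).
e = (37.57 − 23.64) − (103595.09 − 68357.2) / 3210 = 2.95 km.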